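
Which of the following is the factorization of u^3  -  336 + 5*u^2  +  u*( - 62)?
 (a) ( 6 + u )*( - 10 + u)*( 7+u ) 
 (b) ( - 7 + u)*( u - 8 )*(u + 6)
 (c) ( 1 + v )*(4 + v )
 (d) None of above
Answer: d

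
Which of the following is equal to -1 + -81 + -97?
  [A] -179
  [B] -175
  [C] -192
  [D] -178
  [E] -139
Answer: A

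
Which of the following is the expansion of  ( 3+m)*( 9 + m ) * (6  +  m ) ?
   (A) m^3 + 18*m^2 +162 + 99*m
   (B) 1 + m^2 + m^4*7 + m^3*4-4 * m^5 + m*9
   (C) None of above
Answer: A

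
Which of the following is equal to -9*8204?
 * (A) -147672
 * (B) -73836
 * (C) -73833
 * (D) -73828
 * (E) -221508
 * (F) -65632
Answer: B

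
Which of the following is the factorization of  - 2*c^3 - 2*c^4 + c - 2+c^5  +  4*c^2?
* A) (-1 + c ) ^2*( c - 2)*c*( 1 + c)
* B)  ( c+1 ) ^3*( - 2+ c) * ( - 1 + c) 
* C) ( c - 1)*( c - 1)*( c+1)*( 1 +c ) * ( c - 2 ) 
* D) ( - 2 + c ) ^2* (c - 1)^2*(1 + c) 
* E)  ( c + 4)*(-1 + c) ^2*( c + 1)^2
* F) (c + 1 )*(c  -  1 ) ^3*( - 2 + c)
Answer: C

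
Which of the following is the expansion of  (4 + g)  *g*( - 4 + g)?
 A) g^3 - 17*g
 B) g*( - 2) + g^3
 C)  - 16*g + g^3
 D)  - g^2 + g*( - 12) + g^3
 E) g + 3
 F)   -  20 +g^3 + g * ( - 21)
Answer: C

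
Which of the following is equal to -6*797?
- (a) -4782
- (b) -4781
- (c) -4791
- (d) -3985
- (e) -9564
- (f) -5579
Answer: a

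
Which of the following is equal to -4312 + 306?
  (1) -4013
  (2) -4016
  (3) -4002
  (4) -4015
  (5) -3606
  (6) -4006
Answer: 6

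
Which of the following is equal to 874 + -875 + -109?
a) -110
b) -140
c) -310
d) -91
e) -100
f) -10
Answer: a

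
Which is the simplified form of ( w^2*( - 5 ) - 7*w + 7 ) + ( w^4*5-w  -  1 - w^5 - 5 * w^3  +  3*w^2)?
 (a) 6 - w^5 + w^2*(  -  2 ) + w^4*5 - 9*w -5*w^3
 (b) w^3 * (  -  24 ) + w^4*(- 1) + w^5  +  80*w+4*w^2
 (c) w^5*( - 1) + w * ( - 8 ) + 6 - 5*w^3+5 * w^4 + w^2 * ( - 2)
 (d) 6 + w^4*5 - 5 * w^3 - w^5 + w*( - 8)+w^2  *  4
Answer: c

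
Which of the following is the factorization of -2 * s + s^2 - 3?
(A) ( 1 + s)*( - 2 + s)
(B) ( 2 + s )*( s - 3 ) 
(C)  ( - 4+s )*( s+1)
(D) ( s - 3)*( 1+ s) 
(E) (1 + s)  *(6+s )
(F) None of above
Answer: D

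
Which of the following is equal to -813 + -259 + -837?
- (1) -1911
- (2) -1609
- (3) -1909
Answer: 3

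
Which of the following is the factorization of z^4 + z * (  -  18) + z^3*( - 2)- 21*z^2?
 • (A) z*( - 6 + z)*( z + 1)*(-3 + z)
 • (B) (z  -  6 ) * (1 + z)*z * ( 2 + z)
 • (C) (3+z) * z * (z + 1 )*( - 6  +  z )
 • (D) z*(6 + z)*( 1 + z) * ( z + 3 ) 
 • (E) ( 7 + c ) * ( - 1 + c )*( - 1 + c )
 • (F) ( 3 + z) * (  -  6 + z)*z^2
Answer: C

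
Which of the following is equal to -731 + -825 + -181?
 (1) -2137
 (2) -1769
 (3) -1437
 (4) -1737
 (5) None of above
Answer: 4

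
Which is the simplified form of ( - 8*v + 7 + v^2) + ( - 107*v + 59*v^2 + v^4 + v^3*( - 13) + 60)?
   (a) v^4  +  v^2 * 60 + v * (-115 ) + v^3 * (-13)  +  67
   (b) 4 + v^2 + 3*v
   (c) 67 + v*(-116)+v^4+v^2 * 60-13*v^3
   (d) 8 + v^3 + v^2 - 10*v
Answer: a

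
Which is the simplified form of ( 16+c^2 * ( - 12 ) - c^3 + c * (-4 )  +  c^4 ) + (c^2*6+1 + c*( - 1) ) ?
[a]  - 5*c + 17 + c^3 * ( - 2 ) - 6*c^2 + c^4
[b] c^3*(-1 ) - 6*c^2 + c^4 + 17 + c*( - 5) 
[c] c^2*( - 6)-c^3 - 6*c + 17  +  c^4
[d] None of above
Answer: b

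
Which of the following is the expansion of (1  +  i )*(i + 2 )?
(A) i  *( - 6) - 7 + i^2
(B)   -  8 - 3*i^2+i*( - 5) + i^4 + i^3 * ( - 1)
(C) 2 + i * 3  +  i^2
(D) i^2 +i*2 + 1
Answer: C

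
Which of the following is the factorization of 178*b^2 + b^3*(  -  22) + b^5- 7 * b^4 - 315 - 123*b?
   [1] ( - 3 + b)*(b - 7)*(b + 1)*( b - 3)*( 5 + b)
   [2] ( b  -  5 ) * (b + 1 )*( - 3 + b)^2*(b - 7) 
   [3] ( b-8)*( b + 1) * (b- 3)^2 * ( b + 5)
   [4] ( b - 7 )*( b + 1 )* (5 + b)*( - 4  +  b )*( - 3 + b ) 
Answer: 1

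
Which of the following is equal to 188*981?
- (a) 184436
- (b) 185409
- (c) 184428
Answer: c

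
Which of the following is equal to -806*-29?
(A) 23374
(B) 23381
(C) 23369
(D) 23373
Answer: A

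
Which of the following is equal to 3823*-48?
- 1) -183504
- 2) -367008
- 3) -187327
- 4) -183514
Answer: 1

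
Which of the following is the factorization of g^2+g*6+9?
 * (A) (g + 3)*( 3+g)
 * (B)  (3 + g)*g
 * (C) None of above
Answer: A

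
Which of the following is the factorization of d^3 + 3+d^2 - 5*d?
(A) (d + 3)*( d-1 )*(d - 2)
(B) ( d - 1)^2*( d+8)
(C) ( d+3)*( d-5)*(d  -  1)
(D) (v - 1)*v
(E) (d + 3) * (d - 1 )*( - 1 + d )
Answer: E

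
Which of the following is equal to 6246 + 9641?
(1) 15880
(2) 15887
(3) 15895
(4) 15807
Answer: 2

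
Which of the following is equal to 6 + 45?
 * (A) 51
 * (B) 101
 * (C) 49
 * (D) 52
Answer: A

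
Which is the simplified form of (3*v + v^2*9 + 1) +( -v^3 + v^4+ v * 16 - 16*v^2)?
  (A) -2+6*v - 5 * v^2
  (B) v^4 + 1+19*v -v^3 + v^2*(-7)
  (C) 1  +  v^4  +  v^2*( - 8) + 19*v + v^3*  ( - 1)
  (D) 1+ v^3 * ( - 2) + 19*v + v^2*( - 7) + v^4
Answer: B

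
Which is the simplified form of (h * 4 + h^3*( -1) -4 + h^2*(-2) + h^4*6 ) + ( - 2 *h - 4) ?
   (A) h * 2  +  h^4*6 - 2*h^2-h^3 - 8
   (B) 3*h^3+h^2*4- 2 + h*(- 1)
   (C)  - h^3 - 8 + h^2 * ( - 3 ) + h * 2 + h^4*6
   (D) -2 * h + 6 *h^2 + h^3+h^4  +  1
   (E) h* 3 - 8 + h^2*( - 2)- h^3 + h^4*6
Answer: A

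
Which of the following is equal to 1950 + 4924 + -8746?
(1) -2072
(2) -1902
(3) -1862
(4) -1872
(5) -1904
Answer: 4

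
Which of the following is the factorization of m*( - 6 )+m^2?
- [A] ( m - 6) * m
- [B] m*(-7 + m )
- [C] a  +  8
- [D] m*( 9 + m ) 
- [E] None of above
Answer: A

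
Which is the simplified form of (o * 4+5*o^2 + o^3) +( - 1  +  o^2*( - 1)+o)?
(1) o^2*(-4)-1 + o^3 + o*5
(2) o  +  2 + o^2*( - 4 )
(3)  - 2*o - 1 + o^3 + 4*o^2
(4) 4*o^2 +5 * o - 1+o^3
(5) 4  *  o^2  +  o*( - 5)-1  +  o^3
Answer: 4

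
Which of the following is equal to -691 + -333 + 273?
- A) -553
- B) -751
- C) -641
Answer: B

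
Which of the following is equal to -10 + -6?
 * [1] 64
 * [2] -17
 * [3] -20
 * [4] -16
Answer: 4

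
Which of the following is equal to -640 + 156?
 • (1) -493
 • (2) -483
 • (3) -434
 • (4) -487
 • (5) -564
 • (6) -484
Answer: 6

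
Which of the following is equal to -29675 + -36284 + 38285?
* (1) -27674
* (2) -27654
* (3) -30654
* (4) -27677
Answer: 1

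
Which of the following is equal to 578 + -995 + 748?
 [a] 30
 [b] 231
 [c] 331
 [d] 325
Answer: c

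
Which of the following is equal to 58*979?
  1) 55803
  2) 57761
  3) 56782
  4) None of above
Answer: 3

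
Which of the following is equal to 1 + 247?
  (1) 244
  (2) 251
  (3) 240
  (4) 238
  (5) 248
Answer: 5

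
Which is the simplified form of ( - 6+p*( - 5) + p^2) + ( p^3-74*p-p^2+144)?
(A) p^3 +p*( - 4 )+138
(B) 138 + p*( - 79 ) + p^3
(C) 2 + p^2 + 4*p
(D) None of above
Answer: B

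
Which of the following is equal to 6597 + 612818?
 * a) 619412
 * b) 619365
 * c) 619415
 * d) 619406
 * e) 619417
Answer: c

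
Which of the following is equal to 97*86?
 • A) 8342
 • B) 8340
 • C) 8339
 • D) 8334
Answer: A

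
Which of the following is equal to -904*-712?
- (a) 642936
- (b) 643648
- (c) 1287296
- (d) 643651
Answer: b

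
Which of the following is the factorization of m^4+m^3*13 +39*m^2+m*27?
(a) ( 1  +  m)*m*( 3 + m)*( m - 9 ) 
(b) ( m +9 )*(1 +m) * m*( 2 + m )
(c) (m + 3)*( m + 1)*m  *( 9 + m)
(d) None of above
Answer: c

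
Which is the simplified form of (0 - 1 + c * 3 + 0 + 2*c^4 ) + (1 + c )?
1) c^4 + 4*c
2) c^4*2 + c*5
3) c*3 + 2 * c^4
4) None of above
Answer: 4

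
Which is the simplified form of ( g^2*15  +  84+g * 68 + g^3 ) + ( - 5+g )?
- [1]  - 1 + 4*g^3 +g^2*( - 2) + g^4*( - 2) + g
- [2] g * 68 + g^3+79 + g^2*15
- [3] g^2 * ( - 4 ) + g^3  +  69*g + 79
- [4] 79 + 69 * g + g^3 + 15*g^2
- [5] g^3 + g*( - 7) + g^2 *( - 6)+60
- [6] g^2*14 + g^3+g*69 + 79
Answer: 4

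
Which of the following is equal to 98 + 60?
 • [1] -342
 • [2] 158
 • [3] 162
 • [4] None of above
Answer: 2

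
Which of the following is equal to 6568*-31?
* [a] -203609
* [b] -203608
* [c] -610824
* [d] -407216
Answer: b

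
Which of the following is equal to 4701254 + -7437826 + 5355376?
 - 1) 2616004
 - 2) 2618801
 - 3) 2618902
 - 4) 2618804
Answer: 4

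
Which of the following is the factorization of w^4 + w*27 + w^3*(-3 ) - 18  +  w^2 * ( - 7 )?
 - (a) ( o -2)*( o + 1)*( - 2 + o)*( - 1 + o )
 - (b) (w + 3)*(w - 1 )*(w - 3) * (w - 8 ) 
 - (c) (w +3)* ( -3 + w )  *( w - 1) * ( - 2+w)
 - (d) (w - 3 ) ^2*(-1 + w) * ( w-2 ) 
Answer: c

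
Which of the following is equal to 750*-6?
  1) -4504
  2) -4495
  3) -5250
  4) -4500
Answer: 4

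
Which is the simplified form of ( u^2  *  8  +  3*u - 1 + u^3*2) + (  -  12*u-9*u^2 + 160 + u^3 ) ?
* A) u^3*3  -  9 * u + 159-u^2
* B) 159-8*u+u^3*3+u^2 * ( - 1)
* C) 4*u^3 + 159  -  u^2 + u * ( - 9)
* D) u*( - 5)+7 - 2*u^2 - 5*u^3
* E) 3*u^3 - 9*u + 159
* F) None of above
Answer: A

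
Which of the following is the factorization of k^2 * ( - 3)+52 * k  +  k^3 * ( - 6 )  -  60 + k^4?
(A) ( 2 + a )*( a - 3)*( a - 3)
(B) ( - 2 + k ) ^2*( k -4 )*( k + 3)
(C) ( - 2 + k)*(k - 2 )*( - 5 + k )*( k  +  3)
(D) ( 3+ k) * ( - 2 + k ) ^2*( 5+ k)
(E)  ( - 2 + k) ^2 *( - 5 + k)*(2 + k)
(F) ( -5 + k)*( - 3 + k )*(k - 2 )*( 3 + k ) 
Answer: C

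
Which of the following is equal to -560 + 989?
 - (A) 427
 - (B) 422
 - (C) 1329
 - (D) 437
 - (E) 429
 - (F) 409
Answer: E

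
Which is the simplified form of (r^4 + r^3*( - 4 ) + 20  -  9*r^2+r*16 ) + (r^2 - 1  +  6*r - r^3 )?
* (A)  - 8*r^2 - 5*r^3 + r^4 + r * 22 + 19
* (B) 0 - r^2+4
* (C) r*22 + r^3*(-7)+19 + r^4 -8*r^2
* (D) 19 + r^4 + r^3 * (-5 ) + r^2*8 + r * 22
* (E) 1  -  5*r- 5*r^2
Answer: A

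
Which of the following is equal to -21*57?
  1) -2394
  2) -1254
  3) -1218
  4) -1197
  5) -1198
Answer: 4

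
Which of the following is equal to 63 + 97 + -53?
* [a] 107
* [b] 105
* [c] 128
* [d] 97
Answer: a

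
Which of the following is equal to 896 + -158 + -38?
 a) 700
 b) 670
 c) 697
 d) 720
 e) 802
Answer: a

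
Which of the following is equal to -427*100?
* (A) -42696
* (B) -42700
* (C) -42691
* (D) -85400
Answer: B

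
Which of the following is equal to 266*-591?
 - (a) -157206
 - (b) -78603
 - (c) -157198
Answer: a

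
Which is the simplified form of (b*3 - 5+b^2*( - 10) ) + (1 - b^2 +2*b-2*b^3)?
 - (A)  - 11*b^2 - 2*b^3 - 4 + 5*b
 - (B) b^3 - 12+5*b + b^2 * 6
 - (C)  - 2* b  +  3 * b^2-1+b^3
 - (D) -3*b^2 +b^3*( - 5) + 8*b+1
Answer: A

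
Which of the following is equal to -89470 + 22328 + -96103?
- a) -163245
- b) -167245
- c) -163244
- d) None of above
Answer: a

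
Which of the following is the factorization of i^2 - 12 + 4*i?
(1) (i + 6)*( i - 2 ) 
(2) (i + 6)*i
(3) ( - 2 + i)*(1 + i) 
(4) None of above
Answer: 1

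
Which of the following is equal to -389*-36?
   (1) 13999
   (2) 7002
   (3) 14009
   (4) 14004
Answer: 4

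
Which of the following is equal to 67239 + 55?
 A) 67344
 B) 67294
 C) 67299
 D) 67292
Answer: B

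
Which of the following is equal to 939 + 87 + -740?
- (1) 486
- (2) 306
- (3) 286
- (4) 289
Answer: 3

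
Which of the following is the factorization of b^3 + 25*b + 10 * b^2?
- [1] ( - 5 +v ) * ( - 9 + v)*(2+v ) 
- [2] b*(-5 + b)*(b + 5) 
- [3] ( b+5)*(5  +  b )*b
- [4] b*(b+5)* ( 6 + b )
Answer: 3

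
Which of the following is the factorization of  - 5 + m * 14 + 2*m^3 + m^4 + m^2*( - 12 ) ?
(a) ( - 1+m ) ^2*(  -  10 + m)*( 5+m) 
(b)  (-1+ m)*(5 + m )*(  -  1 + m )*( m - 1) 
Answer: b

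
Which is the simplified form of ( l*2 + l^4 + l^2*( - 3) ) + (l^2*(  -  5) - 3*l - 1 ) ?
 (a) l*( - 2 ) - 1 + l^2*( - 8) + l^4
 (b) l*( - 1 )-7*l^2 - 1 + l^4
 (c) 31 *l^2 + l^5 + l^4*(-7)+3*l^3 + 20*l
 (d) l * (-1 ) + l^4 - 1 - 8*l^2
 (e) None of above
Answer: d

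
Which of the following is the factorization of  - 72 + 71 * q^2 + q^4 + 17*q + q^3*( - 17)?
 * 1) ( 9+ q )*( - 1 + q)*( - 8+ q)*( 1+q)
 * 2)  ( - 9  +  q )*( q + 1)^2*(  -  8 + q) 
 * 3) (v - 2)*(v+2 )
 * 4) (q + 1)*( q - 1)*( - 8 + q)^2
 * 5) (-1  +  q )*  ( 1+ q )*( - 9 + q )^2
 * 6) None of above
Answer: 6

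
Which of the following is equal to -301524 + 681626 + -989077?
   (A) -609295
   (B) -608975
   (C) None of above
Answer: B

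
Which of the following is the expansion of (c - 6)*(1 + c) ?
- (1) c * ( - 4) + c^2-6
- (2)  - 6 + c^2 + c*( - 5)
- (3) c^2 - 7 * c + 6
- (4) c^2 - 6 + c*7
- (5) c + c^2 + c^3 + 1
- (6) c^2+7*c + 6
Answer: 2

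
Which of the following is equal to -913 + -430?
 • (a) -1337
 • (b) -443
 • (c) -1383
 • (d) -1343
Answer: d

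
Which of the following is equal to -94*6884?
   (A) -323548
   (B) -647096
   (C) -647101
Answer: B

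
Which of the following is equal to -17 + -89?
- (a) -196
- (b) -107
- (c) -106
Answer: c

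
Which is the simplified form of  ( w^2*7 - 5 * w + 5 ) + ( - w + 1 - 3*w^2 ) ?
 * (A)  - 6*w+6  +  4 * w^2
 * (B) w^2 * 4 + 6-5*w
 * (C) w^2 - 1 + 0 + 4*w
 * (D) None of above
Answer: A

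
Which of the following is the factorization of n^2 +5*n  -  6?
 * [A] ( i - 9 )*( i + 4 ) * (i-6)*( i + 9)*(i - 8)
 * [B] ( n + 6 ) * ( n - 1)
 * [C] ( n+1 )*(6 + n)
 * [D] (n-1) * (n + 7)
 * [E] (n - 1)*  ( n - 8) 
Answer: B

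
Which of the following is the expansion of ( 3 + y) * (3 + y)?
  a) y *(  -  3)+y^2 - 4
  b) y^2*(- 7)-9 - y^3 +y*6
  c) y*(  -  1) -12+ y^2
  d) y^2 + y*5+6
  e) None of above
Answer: e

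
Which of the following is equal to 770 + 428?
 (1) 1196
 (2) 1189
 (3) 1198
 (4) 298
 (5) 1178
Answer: 3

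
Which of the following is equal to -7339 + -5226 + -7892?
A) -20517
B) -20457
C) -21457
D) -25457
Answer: B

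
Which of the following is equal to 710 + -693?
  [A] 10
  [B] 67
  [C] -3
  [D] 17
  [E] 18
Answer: D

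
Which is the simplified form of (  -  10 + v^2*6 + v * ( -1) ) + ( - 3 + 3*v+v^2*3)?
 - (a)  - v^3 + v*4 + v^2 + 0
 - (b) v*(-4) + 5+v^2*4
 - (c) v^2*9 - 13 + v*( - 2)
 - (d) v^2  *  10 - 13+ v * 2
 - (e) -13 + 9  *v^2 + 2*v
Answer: e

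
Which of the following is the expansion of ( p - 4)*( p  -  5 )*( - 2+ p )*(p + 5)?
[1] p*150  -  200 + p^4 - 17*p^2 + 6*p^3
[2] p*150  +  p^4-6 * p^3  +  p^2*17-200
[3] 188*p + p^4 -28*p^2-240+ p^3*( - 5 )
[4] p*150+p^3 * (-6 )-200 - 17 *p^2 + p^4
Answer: 4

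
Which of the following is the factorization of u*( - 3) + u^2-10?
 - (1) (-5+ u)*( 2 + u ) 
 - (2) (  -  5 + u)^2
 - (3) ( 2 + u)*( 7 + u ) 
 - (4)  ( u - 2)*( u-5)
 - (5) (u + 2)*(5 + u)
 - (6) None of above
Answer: 1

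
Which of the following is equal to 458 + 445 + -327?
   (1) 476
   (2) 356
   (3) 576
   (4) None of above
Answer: 3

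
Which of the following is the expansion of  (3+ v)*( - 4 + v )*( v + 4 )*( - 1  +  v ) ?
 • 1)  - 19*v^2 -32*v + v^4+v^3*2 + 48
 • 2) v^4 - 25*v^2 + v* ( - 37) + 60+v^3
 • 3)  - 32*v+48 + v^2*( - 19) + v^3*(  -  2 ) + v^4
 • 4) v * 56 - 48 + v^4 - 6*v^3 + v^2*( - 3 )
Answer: 1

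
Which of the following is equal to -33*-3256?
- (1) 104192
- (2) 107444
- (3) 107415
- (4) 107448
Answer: 4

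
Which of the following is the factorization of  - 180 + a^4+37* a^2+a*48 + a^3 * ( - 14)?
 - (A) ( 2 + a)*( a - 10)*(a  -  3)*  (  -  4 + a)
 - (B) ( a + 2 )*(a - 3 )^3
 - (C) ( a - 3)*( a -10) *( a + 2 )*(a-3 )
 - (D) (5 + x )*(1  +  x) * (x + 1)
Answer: C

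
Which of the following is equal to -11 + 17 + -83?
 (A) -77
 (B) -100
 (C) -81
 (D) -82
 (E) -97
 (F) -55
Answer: A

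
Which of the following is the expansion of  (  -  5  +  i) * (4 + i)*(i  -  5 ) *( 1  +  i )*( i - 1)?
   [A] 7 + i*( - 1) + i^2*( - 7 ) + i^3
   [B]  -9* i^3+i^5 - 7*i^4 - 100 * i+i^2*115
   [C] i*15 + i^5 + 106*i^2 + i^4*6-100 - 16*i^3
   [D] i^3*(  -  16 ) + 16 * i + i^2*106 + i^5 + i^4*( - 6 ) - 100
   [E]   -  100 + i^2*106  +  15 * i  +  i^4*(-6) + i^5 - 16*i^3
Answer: E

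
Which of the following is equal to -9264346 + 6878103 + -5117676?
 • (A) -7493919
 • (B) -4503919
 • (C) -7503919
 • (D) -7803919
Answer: C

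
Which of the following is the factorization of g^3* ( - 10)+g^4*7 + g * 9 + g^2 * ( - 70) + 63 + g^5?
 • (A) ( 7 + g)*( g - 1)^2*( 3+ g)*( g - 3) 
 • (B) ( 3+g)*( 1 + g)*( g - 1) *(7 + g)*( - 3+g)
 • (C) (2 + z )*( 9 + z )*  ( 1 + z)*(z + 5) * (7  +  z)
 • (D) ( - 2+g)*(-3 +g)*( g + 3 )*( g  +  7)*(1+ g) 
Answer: B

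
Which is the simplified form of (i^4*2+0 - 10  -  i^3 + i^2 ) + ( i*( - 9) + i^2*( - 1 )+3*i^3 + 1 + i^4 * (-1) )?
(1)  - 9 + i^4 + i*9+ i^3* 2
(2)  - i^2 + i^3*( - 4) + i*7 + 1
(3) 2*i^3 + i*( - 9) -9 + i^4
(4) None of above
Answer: 3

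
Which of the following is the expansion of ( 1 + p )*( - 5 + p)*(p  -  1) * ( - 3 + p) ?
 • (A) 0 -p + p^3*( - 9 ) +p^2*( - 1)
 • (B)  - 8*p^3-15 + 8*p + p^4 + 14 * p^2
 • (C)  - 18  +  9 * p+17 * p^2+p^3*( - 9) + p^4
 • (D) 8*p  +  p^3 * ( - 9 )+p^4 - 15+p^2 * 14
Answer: B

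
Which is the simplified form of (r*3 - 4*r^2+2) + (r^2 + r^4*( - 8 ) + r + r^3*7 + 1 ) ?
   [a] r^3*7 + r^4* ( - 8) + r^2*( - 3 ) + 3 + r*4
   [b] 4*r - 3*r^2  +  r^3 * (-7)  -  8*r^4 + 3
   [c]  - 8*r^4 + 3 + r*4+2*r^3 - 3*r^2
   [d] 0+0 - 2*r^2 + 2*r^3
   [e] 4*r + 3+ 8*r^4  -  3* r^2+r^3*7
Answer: a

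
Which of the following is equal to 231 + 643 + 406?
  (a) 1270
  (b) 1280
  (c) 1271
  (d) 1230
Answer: b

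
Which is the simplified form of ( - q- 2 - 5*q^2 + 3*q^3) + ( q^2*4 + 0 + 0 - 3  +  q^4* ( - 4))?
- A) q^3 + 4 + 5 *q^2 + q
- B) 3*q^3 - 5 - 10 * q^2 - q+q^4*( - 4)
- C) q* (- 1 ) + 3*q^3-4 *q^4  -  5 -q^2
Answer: C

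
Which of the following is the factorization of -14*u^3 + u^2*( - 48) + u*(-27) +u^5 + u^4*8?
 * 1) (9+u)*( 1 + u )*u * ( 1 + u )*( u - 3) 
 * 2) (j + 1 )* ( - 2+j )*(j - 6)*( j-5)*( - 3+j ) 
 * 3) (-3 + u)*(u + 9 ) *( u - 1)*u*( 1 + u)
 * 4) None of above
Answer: 1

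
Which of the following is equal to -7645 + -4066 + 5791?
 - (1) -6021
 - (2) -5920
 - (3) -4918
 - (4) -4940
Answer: 2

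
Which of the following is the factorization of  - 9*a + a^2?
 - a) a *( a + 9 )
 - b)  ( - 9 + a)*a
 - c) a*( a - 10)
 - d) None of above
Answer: b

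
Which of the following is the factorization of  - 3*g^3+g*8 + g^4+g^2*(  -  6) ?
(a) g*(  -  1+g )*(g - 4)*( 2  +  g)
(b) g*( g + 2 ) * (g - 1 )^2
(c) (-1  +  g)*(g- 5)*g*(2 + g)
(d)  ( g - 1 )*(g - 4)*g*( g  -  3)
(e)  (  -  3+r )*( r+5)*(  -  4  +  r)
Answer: a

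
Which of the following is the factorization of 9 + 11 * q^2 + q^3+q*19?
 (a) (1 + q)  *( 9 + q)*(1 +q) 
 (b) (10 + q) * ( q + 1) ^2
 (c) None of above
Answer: a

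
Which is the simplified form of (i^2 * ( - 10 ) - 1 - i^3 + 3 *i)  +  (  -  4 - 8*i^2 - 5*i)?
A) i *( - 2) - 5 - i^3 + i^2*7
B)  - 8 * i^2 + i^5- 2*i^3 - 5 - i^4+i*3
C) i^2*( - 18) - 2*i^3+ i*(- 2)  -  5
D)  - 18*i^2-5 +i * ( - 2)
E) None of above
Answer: E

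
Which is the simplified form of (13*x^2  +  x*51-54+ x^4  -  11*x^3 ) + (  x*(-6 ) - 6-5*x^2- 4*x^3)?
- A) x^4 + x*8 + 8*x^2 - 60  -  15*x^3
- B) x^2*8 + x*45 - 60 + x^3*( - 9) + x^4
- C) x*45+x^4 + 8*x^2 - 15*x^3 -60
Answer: C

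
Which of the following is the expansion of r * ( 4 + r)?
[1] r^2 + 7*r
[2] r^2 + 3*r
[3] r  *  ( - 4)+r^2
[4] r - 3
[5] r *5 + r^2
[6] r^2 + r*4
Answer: 6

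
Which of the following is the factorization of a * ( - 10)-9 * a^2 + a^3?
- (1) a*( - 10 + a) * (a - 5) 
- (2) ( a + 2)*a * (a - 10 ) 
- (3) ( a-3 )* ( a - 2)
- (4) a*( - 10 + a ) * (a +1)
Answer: 4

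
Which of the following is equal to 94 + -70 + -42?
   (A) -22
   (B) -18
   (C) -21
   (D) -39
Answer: B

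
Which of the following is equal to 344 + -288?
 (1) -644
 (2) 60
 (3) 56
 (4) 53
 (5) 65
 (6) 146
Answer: 3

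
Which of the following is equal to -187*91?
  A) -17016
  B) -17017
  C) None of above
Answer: B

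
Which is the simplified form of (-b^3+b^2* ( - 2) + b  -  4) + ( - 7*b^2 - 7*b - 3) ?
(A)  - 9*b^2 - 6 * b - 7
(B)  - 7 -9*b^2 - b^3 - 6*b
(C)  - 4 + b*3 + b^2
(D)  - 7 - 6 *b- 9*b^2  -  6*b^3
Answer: B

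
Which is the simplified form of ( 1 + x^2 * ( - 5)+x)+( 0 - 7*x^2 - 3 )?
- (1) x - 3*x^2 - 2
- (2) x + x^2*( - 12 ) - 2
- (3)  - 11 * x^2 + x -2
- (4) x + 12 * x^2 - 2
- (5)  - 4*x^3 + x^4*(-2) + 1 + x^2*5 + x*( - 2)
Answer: 2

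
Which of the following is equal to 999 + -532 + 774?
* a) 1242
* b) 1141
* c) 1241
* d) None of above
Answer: c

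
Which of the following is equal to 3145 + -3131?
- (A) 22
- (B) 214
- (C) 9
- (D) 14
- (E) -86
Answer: D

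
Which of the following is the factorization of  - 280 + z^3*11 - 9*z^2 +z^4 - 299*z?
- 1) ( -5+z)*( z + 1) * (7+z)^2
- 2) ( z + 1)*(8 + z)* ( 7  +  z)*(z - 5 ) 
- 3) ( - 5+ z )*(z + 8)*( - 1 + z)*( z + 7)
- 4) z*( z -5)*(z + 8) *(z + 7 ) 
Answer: 2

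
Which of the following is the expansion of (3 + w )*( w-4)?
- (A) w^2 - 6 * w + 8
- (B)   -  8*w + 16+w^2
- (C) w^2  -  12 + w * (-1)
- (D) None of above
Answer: C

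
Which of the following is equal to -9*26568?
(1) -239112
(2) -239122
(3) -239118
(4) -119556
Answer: 1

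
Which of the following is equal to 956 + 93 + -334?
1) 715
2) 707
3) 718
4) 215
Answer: 1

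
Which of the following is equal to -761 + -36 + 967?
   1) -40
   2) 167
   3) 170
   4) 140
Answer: 3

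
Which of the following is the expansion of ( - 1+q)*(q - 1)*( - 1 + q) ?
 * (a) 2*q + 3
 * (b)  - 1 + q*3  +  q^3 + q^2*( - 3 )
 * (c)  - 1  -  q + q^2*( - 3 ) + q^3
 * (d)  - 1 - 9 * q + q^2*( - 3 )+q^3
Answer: b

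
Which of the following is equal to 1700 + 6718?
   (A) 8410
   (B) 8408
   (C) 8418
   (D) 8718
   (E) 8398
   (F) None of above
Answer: C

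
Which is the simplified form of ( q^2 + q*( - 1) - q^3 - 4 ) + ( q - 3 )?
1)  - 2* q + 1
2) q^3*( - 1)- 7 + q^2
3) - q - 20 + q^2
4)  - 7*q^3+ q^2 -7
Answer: 2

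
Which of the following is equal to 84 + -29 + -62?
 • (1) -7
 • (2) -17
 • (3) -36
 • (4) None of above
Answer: 1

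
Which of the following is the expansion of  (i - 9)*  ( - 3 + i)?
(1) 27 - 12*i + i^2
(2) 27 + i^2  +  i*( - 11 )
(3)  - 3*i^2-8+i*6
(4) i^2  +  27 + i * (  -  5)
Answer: 1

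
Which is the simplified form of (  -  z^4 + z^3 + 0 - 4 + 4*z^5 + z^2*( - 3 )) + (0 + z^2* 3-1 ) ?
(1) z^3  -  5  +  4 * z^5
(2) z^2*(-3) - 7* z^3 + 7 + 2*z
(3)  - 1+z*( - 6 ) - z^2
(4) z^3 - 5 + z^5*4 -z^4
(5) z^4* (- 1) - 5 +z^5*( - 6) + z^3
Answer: 4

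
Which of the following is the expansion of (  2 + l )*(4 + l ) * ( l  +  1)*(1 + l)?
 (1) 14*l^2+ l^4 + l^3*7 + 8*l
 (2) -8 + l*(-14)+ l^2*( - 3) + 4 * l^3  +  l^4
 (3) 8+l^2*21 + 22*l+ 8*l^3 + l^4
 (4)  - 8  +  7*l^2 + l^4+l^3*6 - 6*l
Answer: 3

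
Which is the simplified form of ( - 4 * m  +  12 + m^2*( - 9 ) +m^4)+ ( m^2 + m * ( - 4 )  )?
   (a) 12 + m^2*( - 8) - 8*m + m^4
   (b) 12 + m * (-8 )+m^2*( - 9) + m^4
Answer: a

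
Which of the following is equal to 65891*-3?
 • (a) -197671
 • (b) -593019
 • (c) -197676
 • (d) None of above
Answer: d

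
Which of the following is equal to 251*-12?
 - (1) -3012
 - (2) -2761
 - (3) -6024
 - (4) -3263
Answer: 1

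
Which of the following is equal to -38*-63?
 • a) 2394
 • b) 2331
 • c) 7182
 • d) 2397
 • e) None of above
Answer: a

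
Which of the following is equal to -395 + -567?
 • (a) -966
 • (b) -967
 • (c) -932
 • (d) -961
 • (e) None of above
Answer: e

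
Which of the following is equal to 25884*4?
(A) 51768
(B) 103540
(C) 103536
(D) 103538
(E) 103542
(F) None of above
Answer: C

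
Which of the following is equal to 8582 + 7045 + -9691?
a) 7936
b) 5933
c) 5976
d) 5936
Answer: d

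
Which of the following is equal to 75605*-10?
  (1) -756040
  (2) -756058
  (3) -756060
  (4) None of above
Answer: 4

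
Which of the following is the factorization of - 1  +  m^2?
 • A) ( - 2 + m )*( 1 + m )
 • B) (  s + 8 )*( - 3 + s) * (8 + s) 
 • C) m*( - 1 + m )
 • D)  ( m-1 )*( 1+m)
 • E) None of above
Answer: D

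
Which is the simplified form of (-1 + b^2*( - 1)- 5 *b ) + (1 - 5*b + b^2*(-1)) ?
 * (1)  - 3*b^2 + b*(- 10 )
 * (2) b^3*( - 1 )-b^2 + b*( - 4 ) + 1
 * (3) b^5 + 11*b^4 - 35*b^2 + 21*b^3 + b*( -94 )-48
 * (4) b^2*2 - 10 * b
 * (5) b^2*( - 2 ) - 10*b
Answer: 5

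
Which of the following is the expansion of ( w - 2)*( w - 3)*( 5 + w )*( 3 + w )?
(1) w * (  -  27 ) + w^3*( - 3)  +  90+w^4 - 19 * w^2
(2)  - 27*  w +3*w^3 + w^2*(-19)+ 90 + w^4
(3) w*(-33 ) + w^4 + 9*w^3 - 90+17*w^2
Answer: 2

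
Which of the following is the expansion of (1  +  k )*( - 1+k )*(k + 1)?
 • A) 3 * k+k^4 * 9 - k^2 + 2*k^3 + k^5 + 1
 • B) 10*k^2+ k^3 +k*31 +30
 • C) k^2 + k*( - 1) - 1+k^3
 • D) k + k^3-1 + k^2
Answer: C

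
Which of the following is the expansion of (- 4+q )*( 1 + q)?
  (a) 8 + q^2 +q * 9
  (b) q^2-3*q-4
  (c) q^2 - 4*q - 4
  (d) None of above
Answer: b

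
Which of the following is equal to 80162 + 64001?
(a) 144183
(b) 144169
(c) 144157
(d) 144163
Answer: d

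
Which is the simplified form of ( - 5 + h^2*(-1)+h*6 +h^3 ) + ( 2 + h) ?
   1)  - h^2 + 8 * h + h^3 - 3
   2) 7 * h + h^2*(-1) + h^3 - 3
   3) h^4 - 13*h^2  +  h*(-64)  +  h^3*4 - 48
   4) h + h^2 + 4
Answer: 2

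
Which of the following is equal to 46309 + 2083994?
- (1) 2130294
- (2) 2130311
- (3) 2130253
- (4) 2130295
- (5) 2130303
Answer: 5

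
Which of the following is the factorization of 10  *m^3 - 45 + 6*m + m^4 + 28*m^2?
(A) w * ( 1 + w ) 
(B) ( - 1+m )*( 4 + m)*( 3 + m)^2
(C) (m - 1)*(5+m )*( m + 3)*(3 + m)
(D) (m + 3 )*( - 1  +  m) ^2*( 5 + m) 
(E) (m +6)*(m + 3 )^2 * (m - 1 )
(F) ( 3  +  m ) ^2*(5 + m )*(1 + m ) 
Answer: C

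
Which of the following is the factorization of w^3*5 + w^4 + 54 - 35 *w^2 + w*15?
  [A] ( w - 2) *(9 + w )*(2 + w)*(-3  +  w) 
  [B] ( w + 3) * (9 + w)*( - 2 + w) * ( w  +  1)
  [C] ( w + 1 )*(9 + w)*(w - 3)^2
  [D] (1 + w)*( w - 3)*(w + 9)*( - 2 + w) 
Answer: D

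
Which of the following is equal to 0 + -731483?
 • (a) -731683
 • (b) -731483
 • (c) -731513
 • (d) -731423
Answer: b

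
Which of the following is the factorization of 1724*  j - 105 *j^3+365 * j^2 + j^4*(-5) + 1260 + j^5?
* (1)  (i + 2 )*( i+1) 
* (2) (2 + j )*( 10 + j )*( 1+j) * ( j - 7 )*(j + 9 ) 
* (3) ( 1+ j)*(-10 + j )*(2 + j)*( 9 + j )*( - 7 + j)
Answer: 3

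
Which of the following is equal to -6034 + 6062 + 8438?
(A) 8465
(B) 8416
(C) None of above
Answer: C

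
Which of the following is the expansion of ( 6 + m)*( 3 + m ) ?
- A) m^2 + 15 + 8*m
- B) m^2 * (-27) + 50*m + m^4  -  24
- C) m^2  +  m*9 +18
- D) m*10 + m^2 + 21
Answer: C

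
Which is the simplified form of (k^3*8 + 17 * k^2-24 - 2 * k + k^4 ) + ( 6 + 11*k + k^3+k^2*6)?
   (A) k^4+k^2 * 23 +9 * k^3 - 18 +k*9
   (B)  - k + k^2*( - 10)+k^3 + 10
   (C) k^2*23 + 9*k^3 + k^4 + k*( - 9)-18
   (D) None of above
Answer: A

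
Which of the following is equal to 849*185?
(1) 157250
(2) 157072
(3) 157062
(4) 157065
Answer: 4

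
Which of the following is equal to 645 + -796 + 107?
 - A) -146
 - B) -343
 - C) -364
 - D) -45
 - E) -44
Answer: E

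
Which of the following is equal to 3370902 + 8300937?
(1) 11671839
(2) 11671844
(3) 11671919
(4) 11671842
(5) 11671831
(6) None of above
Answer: 1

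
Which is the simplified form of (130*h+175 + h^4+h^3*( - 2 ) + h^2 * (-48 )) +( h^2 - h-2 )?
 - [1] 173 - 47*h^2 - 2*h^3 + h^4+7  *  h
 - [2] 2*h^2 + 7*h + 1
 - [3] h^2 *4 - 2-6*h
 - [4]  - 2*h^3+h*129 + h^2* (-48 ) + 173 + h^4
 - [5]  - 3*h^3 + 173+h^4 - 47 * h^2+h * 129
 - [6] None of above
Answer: 6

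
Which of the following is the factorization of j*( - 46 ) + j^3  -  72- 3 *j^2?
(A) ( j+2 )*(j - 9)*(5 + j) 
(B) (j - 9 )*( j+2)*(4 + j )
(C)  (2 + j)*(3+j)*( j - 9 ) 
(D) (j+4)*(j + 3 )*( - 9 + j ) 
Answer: B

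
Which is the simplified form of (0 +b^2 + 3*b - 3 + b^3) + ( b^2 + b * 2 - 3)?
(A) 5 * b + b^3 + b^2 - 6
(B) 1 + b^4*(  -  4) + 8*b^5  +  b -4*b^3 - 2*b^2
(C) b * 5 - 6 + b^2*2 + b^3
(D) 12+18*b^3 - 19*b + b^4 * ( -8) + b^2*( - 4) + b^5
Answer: C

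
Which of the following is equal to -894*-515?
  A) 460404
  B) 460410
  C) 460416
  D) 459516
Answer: B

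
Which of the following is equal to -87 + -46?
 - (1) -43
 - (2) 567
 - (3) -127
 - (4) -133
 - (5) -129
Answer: 4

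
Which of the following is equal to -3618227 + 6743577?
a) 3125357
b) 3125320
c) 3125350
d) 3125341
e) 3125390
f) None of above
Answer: c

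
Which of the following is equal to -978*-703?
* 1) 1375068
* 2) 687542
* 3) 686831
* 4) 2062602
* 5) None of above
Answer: 5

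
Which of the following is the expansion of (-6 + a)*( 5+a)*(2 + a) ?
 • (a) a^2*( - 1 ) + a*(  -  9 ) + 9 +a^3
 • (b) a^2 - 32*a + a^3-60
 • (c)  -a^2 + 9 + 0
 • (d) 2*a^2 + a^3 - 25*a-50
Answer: b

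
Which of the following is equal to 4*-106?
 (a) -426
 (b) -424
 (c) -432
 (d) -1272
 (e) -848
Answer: b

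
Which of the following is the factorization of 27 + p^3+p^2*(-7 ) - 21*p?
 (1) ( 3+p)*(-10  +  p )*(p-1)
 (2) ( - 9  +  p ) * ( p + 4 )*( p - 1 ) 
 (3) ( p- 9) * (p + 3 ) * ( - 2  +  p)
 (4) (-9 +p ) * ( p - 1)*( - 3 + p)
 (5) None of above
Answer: 5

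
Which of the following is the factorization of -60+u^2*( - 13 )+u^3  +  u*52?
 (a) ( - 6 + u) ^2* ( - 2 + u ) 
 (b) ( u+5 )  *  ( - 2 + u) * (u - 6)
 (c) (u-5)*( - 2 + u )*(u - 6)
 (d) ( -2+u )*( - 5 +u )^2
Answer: c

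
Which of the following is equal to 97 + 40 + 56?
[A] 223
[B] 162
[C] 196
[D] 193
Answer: D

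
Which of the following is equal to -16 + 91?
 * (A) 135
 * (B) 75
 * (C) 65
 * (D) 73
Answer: B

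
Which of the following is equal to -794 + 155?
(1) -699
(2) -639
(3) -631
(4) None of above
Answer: 2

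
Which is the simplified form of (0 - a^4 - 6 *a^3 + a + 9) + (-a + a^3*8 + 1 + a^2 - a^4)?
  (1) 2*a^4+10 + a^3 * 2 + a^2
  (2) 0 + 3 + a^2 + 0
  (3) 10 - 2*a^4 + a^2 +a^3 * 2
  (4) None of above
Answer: 3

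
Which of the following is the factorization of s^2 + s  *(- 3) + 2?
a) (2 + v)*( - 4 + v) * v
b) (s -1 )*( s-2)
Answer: b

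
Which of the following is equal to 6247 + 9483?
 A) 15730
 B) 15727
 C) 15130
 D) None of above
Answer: A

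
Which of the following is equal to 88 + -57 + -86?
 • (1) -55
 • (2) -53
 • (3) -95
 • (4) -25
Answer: 1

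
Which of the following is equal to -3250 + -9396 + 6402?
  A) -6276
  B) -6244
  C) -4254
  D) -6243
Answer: B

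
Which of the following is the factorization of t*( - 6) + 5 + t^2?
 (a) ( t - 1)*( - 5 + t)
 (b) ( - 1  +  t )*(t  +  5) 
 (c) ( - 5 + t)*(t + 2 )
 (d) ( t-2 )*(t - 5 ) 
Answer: a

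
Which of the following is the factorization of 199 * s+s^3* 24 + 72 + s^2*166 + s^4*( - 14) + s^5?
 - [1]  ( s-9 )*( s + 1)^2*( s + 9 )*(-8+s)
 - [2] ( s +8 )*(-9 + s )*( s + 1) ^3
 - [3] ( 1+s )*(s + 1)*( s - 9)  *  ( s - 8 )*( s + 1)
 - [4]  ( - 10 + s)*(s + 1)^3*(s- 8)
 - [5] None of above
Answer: 3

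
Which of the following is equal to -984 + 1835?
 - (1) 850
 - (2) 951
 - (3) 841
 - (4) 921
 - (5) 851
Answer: 5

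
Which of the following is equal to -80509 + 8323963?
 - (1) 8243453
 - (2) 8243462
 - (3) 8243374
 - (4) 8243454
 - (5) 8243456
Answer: 4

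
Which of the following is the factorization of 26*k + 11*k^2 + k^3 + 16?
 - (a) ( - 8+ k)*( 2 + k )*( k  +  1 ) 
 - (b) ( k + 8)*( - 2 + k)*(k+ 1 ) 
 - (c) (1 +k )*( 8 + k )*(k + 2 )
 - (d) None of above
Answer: c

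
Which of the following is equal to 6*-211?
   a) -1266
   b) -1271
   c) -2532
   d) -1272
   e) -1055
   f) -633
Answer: a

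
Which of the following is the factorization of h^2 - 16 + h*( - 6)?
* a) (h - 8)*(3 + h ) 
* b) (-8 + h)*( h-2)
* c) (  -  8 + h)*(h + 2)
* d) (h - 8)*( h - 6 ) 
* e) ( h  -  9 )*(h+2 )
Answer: c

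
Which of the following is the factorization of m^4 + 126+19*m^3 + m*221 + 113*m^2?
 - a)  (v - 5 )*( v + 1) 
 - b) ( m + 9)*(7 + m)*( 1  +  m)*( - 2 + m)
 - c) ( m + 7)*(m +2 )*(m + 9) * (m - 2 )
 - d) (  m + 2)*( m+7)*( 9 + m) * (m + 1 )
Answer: d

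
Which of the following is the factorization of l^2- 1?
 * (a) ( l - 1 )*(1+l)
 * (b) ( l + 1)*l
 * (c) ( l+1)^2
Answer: a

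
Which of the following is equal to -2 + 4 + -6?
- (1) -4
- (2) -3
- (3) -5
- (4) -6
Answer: 1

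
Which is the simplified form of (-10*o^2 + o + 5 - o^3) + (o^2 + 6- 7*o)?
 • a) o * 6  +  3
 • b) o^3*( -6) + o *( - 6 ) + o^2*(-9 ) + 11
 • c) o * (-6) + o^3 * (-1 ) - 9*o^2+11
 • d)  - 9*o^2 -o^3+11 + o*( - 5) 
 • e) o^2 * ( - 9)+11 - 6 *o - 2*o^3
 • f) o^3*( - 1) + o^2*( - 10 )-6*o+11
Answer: c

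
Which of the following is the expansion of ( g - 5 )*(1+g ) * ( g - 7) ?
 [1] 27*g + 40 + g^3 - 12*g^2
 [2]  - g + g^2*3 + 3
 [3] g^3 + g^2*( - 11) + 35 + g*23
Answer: 3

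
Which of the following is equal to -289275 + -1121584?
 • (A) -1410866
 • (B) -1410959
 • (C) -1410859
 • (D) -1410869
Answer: C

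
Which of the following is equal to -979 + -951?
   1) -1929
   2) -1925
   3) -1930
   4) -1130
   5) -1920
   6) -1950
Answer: 3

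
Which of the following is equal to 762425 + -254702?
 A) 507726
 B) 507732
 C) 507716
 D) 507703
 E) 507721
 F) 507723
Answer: F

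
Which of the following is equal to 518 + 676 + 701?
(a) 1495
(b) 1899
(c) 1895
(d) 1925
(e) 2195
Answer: c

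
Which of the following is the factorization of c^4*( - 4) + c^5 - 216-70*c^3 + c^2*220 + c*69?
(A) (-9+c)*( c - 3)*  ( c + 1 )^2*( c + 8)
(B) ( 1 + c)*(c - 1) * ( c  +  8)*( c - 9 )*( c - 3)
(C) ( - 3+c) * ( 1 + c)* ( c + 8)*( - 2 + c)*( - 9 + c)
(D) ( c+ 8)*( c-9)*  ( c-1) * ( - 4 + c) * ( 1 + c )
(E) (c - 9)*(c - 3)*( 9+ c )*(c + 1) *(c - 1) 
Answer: B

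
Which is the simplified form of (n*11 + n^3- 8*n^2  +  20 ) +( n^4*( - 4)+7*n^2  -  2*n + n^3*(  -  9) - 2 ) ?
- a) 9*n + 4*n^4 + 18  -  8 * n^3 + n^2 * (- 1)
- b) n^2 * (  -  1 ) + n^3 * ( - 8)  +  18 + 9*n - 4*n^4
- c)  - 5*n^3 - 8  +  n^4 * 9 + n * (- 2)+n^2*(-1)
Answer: b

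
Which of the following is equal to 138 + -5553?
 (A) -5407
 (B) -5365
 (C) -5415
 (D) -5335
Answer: C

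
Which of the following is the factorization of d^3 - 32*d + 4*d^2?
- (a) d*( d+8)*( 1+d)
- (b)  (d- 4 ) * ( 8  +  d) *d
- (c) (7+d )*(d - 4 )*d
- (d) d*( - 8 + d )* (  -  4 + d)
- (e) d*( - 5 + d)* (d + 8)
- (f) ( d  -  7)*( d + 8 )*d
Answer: b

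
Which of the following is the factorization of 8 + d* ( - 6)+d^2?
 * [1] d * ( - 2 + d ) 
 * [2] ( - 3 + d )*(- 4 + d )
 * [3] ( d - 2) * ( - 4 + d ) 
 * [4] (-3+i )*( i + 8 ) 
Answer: 3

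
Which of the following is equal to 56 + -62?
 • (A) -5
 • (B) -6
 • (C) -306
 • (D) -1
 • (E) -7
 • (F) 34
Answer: B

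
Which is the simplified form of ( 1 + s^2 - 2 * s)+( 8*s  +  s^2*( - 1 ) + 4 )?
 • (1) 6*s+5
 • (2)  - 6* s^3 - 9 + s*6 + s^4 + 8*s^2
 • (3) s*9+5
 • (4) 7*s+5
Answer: 1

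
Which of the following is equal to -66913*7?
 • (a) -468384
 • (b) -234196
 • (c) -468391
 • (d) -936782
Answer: c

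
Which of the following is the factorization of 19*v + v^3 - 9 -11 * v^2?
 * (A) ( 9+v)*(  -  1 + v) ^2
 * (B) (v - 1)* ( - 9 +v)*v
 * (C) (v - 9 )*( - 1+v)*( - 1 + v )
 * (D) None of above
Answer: C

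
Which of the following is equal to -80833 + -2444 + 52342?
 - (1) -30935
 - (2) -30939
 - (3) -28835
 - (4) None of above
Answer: 1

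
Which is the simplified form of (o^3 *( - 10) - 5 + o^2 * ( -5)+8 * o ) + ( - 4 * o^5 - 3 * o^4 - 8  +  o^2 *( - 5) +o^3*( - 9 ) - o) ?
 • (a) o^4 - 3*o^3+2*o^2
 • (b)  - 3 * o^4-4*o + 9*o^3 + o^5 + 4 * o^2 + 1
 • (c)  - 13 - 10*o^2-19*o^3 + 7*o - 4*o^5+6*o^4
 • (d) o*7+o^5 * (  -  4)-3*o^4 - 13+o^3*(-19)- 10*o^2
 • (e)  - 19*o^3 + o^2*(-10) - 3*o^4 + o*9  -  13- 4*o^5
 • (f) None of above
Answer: d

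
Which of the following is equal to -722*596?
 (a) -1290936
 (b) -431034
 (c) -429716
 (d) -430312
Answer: d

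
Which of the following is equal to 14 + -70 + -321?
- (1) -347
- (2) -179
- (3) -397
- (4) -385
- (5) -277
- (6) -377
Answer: 6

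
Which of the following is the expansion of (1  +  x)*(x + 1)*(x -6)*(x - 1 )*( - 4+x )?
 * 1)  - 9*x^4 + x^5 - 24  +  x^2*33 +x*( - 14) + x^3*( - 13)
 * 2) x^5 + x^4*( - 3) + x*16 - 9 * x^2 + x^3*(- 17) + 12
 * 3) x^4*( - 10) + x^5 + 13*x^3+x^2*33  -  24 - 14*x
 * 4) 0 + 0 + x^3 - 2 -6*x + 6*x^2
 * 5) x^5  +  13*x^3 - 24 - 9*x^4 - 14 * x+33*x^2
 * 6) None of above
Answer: 5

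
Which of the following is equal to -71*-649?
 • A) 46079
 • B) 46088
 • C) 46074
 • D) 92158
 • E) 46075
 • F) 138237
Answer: A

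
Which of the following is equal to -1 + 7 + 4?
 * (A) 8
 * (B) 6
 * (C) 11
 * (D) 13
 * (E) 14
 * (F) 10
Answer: F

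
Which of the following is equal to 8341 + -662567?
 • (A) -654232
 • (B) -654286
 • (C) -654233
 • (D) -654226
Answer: D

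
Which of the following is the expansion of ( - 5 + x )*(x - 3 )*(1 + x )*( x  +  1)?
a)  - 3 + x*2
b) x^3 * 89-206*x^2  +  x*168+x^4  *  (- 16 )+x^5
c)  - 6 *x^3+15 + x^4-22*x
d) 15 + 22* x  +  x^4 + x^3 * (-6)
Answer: d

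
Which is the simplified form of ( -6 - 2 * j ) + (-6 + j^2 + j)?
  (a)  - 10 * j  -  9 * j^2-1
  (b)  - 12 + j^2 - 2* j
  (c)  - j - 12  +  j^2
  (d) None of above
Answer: c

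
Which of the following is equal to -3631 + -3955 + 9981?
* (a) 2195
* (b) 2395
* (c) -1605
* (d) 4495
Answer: b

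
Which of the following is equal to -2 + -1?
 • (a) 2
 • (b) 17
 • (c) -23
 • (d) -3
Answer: d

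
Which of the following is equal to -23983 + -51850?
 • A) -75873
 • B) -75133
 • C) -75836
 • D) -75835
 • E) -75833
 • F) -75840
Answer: E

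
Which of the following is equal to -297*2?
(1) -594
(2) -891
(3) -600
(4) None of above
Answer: 1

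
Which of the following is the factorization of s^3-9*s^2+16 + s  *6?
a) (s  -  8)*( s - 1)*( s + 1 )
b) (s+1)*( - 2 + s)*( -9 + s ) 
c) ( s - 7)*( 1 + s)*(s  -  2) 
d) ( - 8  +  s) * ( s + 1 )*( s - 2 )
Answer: d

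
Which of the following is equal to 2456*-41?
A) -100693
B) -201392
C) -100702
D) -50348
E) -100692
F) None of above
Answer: F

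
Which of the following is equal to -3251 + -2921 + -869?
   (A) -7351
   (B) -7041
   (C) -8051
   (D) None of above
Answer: B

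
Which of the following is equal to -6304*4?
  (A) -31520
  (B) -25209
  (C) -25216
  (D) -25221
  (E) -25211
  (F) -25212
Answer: C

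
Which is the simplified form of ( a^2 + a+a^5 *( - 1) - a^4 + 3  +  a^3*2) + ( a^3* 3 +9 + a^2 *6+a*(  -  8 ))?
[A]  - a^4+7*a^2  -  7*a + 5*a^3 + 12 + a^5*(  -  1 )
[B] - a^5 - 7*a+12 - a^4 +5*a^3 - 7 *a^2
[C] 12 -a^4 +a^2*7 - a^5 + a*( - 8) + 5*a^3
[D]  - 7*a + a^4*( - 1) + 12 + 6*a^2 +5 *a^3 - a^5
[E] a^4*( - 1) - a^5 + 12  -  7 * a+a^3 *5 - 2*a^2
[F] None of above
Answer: A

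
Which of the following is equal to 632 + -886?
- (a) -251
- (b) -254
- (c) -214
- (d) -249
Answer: b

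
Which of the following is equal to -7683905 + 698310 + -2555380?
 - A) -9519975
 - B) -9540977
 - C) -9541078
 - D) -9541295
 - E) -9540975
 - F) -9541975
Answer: E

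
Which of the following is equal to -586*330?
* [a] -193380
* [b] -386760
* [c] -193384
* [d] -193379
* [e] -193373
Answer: a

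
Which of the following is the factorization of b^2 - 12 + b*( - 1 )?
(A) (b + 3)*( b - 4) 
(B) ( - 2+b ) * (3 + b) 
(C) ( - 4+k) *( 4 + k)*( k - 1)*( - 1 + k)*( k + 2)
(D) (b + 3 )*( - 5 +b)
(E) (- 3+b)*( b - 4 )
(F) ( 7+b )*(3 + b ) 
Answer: A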